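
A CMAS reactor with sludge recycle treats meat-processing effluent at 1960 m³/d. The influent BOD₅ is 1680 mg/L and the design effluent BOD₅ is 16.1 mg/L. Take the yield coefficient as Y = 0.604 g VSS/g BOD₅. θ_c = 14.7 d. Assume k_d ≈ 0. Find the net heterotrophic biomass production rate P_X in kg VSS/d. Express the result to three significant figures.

With endogenous decay neglected, the observed yield equals the true yield: Y_obs = Y = 0.604 g VSS/g BOD₅.
Q·(S₀ − S) = 1960 × (1680 − 16.1) × 10⁻³ = 3261 kg/d removed.
Biomass produced: P_X = Y_obs·Q·ΔS = 0.6040 × 3261 ≈ 1970 kg VSS/d.

P_X ≈ 1970 kg VSS/d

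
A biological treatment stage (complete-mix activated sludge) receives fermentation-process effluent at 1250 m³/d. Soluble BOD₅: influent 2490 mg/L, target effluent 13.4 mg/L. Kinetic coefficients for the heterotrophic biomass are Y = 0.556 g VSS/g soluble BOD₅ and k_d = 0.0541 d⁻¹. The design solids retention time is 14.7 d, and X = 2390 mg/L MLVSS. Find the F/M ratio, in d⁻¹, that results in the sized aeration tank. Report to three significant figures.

Rearranging the biomass balance for a CMAS with decay, V = Y·Q·ΔS·θ_c / [X·(1+k_d θ_c)] = 0.556 × 1250 × (2490 − 13.4) × 14.7 / [2390 × (1 + 0.0541 × 14.7)] = 2.53×10^7 / 4291 = 5897 m³.
Food-to-microorganism ratio F/M = Q S₀ / (V X) = 1250 × 2490 / (5897 × 2390) = 0.2208 d⁻¹.

F/M ≈ 0.221 d⁻¹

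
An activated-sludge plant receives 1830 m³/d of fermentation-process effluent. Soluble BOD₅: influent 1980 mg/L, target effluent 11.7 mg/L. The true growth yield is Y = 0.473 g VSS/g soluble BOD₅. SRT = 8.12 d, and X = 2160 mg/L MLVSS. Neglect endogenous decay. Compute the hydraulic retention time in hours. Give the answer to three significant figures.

τ ≈ 84.0 h

With k_d = 0 the design equation reduces to V = Y Q (S₀−S) θ_c / X = 0.473 × 1830 × (1980 − 11.7) × 8.12 / 2160 = 6405 m³.
Hydraulic retention time τ = V/Q = 6405 / 1830 = 3.500 d = 84.00 h.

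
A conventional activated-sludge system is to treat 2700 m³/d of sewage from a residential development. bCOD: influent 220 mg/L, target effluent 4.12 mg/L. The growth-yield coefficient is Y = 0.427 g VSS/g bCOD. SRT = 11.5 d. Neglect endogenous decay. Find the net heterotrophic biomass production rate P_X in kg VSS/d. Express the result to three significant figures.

Since k_d ≈ 0, Y_obs = Y = 0.427 g VSS/g bCOD.
Substrate removed = Q·(S₀ − S) = 2700 m³/d × (220 − 4.12) g/m³ = 5.83×10^5 g/d = 582.9 kg/d.
P_X = Y_obs · Q(S₀ − S) = 0.4270 × 582.9 = 248.9 kg VSS/d.

P_X ≈ 249 kg VSS/d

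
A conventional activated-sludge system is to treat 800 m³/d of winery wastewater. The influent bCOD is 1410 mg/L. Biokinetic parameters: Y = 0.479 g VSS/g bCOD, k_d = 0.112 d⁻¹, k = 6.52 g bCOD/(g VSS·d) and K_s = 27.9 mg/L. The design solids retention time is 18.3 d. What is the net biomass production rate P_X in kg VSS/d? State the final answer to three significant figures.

Effluent substrate depends only on kinetics and SRT: S = K_s(1 + k_d θ_c) / [θ_c(Yk − k_d) − 1] = 27.9 × (1 + 0.112 × 18.3) / [18.3 × (0.479 × 6.52 − 0.112) − 1] = 85.08 / 54.10 = 1.573 mg/L.
Observed yield with endogenous decay: Y_obs = Y / (1 + k_d·θ_c) = 0.479 / (1 + 0.112 × 18.3) = 0.479 / 3.050 = 0.1571 g VSS/g bCOD.
Mass of bCOD removed per day: Q(S₀ − S) = 800 × 1408 g/m³ = 1127 kg/d.
Net biomass production P_X = Y_obs × Q·(S₀ − S) = 0.1571 × 1127 = 177.0 kg VSS/d.

P_X ≈ 177 kg VSS/d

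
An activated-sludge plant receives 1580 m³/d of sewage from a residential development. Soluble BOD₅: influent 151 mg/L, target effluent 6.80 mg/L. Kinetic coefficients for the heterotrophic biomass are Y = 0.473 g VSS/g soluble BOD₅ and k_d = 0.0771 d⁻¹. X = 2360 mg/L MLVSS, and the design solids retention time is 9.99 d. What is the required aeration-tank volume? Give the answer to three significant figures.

Rearranging the biomass balance for a CMAS with decay, V = Y·Q·ΔS·θ_c / [X·(1+k_d θ_c)] = 0.473 × 1580 × (151 − 6.80) × 9.99 / [2360 × (1 + 0.0771 × 9.99)] = 1.08×10^6 / 4178 = 257.7 m³.

V ≈ 258 m³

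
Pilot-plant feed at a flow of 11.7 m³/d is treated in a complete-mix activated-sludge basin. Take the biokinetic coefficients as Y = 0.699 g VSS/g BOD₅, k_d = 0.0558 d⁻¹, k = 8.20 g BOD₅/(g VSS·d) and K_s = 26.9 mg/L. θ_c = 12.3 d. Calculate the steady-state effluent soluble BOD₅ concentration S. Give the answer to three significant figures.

S ≈ 0.659 mg/L

Effluent substrate depends only on kinetics and SRT: S = K_s(1 + k_d θ_c) / [θ_c(Yk − k_d) − 1] = 26.9 × (1 + 0.0558 × 12.3) / [12.3 × (0.699 × 8.20 − 0.0558) − 1] = 45.36 / 68.81 = 0.6592 mg/L.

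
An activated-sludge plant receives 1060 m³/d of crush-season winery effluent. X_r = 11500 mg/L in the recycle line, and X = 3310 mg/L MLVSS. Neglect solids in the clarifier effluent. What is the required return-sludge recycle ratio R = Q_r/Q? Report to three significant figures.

R = Q_r/Q = X/(X_r − X) = 3310 / (11500 − 3310) = 0.4042.

R ≈ 0.404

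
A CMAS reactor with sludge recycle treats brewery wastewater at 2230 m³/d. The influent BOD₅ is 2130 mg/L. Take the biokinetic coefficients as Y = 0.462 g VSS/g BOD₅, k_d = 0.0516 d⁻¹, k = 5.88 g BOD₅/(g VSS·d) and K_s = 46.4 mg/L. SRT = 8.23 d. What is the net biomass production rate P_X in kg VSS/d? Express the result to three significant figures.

P_X ≈ 1540 kg VSS/d

Effluent substrate depends only on kinetics and SRT: S = K_s(1 + k_d θ_c) / [θ_c(Yk − k_d) − 1] = 46.4 × (1 + 0.0516 × 8.23) / [8.23 × (0.462 × 5.88 − 0.0516) − 1] = 66.10 / 20.93 = 3.158 mg/L.
Y_obs = Y / (1 + k_d θ_c) = 0.462 / (1 + 0.0516 × 8.23) = 0.462 / 1.425 = 0.3243.
Mass of BOD₅ removed per day: Q(S₀ − S) = 2230 × 2127 g/m³ = 4743 kg/d.
So the net sludge growth is P_X = 0.3243 × 4743 = 1538 kg VSS/d.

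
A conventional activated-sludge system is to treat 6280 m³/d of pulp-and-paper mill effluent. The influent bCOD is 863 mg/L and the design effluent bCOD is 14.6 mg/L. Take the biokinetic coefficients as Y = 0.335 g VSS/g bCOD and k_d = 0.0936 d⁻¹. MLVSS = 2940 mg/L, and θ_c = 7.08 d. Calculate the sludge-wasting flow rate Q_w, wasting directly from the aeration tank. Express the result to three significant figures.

Steady-state biomass mass balance: V·X·(1 + k_d·θ_c) = Y·Q·(S₀ − S)·θ_c, so V = 0.335 × 6280 × (863 − 14.6) × 7.08 / [2940 × (1 + 0.0936 × 7.08)] = 1.26×10^7 / 4888 = 2585 m³.
For wasting at MLVSS concentration, Q_w = V/θ_c = 2585/7.08 = 365.1 m³/d.

Q_w ≈ 365 m³/d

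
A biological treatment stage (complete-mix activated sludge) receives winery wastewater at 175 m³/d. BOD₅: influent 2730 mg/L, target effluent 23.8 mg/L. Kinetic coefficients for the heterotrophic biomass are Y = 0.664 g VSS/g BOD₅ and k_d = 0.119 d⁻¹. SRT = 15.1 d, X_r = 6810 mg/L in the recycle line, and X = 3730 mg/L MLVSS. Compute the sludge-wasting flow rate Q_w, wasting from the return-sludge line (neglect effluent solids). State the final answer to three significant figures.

Q_w ≈ 16.5 m³/d

Steady-state biomass mass balance: V·X·(1 + k_d·θ_c) = Y·Q·(S₀ − S)·θ_c, so V = 0.664 × 175 × (2730 − 23.8) × 15.1 / [3730 × (1 + 0.119 × 15.1)] = 4.75×10^6 / 10432 = 455.2 m³.
Wasting from the return line (neglecting effluent solids): Q_w = V·X / (θ_c·X_r) = 455.2 × 3730 / (15.1 × 6810) = 16.51 m³/d.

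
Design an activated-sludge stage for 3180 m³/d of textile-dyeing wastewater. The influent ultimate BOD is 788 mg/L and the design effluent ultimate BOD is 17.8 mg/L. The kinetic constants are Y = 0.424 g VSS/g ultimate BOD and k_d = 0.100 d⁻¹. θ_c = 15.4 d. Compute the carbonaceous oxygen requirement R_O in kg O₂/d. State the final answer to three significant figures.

The observed yield is Y_obs = Y/(1 + k_d·θ_c) = 0.424 / (1 + 0.100 × 15.4) = 0.424 / 2.540 = 0.1669 g VSS per g ultimate BOD removed.
Mass of ultimate BOD removed per day: Q(S₀ − S) = 3180 × 770.2 g/m³ = 2449 kg/d.
P_X = Y_obs·Q·(S₀ − S) = 0.1669 × 2449 = 408.8 kg VSS/d.
Carbonaceous O₂ demand = substrate oxidised − cell-mass equivalent = 2449 − 1.42 × 408.8 = 1869 kg O₂/d.

R_O ≈ 1870 kg O₂/d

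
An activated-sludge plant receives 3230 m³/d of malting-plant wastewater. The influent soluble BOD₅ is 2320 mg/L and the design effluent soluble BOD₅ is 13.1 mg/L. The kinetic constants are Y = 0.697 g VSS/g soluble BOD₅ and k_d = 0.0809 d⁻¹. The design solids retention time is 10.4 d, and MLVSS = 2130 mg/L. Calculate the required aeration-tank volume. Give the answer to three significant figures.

V ≈ 13800 m³

Rearranging the biomass balance for a CMAS with decay, V = Y·Q·ΔS·θ_c / [X·(1+k_d θ_c)] = 0.697 × 3230 × (2320 − 13.1) × 10.4 / [2130 × (1 + 0.0809 × 10.4)] = 5.4×10^7 / 3922 = 13771 m³.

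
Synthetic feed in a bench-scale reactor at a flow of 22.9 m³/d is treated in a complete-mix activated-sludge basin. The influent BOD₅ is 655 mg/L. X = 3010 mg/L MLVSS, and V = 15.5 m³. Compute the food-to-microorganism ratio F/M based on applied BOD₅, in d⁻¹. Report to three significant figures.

F/M ≈ 0.321 d⁻¹

Food-to-microorganism ratio F/M = Q S₀ / (V X) = 22.9 × 655 / (15.50 × 3010) = 0.3215 d⁻¹.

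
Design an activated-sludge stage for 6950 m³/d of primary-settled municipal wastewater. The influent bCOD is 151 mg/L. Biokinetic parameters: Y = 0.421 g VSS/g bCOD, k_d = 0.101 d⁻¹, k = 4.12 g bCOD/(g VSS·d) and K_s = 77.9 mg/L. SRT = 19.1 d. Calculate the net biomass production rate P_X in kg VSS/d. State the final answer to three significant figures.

P_X ≈ 143 kg VSS/d

For a completely mixed reactor with recycle the Lawrence–McCarty relation gives S = K_s·(1 + k_d·θ_c) / [θ_c·(Y·k − k_d) − 1] = 77.9 × (1 + 0.101 × 19.1) / [19.1 × (0.421 × 4.12 − 0.101) − 1] = 228.2 / 30.20 = 7.555 mg/L.
Correct the yield for decay: Y_obs = Y/(1 + k_d θ_c) = 0.421 / (1 + 0.101 × 19.1) = 0.421 / 2.929 = 0.1437.
Mass of bCOD removed per day: Q(S₀ − S) = 6950 × 143.4 g/m³ = 996.9 kg/d.
Biomass produced: P_X = Y_obs·Q·ΔS = 0.1437 × 996.9 ≈ 143.3 kg VSS/d.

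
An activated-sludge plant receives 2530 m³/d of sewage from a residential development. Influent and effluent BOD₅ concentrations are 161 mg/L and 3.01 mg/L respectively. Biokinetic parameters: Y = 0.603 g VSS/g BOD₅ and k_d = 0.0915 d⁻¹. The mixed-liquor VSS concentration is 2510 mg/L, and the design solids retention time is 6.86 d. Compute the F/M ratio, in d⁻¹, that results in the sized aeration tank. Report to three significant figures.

Steady-state biomass mass balance: V·X·(1 + k_d·θ_c) = Y·Q·(S₀ − S)·θ_c, so V = 0.603 × 2530 × (161 − 3.01) × 6.86 / [2510 × (1 + 0.0915 × 6.86)] = 1.65×10^6 / 4086 = 404.7 m³.
F/M = applied load / biomass = Q·S₀/(V·X) = 2530 × 161 / (404.7 × 2510) = 0.4010 d⁻¹.

F/M ≈ 0.401 d⁻¹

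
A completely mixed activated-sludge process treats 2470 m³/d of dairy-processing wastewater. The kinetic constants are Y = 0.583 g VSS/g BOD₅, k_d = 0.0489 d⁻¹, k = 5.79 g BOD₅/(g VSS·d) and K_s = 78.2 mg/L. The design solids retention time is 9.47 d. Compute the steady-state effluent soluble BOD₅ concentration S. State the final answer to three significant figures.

Effluent substrate depends only on kinetics and SRT: S = K_s(1 + k_d θ_c) / [θ_c(Yk − k_d) − 1] = 78.2 × (1 + 0.0489 × 9.47) / [9.47 × (0.583 × 5.79 − 0.0489) − 1] = 114.4 / 30.50 = 3.751 mg/L.

S ≈ 3.75 mg/L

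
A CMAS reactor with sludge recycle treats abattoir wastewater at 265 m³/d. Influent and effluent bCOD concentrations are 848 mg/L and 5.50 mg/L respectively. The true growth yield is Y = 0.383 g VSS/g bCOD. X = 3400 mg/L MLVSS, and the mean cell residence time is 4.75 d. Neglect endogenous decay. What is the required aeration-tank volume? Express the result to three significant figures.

V ≈ 119 m³

Biomass mass balance (decay neglected): V·X = Y·Q·(S₀ − S)·θ_c, so V = 0.383 × 265 × (848 − 5.50) × 4.75 / 3400 = 119.5 m³.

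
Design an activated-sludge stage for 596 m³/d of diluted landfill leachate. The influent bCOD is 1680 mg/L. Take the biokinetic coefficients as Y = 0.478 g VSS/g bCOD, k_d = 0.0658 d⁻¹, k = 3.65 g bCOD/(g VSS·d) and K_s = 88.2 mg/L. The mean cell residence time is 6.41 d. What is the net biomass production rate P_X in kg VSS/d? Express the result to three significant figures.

P_X ≈ 334 kg VSS/d

From the Monod/SRT balance for a CMAS, S = K_s·(1+k_d θ_c)/[θ_c·(Y k − k_d) − 1] = 88.2 × (1 + 0.0658 × 6.41) / [6.41 × (0.478 × 3.65 − 0.0658) − 1] = 125.4 / 9.762 = 12.85 mg/L.
The observed yield is Y_obs = Y/(1 + k_d·θ_c) = 0.478 / (1 + 0.0658 × 6.41) = 0.478 / 1.422 = 0.3362 g VSS per g bCOD removed.
Q·(S₀ − S) = 596 × (1680 − 12.8) × 10⁻³ = 993.7 kg/d removed.
P_X = Y_obs · Q(S₀ − S) = 0.3362 × 993.7 = 334.1 kg VSS/d.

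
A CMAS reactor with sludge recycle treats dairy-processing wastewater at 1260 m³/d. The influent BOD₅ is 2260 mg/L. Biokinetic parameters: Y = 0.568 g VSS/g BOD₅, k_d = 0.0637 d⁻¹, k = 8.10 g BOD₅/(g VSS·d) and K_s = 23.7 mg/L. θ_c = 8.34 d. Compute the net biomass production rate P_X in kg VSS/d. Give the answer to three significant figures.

P_X ≈ 1060 kg VSS/d

From the Monod/SRT balance for a CMAS, S = K_s·(1+k_d θ_c)/[θ_c·(Y k − k_d) − 1] = 23.7 × (1 + 0.0637 × 8.34) / [8.34 × (0.568 × 8.10 − 0.0637) − 1] = 36.29 / 36.84 = 0.9851 mg/L.
Correct the yield for decay: Y_obs = Y/(1 + k_d θ_c) = 0.568 / (1 + 0.0637 × 8.34) = 0.568 / 1.531 = 0.3709.
Mass of BOD₅ removed per day: Q(S₀ − S) = 1260 × 2259 g/m³ = 2846 kg/d.
So the net sludge growth is P_X = 0.3709 × 2846 = 1056 kg VSS/d.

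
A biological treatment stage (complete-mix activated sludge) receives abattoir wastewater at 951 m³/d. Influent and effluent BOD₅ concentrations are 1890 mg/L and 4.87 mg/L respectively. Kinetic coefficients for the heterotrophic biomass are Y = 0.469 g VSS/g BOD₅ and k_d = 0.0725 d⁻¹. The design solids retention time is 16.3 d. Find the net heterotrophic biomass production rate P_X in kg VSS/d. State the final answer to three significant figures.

Observed yield with endogenous decay: Y_obs = Y / (1 + k_d·θ_c) = 0.469 / (1 + 0.0725 × 16.3) = 0.469 / 2.182 = 0.2150 g VSS/g BOD₅.
Mass of BOD₅ removed per day: Q(S₀ − S) = 951 × 1885 g/m³ = 1793 kg/d.
Net biomass production P_X = Y_obs × Q·(S₀ − S) = 0.2150 × 1793 = 385.4 kg VSS/d.

P_X ≈ 385 kg VSS/d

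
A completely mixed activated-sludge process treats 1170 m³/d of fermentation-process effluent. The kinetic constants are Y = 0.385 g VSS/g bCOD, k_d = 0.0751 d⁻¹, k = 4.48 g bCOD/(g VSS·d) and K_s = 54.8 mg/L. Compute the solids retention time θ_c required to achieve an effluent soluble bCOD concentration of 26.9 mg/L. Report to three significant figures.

Specific growth rate at S = 26.9 mg/L: μ = YkS/(K_s+S) = 0.385·4.48·26.9/(54.8+26.9) = 0.5679 d⁻¹.
θ_c = 1/(μ − k_d) = 1/(0.5679 − 0.0751) = 1/0.4928 = 2.029 d.

θ_c ≈ 2.03 d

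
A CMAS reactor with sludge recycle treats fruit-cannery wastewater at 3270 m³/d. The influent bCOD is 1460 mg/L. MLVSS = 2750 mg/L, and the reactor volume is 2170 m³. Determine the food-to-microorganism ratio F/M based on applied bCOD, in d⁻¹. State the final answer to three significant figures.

F/M ≈ 0.800 d⁻¹

F/M = Q·S₀ / (V·X) = 3270 × 1460 / (2170 × 2750) = 0.8000 g bCOD·(g VSS·d)⁻¹.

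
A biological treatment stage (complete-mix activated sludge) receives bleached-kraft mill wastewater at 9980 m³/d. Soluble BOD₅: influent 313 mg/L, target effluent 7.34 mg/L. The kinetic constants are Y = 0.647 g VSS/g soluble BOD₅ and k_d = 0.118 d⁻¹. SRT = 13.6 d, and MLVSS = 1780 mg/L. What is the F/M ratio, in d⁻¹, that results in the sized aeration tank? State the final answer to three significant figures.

F/M ≈ 0.303 d⁻¹

Steady-state biomass mass balance: V·X·(1 + k_d·θ_c) = Y·Q·(S₀ − S)·θ_c, so V = 0.647 × 9980 × (313 − 7.34) × 13.6 / [1780 × (1 + 0.118 × 13.6)] = 2.68×10^7 / 4637 = 5789 m³.
F/M = applied load / biomass = Q·S₀/(V·X) = 9980 × 313 / (5789 × 1780) = 0.3031 d⁻¹.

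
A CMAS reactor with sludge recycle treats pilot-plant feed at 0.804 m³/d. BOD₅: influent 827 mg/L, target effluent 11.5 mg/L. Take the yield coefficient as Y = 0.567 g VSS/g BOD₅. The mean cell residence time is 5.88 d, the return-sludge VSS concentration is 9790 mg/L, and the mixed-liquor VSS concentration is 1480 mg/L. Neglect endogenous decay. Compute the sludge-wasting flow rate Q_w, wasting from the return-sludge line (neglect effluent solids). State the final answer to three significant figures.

Q_w ≈ 0.0380 m³/d

V·X = Y·Q·ΔS·θ_c gives V = 0.567 × 0.804 × (827 − 11.5) × 5.88 / 1480 = 1.477 m³.
Wasting from the return line (neglecting effluent solids): Q_w = V·X / (θ_c·X_r) = 1.477 × 1480 / (5.88 × 9790) = 0.03797 m³/d.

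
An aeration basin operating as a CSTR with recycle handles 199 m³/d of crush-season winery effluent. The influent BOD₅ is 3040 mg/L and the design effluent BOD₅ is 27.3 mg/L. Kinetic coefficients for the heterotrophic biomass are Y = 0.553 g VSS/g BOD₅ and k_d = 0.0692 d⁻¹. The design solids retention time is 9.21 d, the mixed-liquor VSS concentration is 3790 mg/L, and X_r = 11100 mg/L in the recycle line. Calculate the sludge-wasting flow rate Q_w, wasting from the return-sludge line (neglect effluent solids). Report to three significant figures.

Q_w ≈ 18.2 m³/d

From the SRT design equation V = Y Q (S₀−S) θ_c / [X (1 + k_d θ_c)] = 0.553 × 199 × (3040 − 27.3) × 9.21 / [3790 × (1 + 0.0692 × 9.21)] = 3.05×10^6 / 6205 = 492.1 m³.
θ_c = V·X/(Q_w·X_r) when wasting from the recycle, so Q_w = V·X/(θ_c·X_r) = 492.1 × 3790 / (9.21 × 11100) = 18.24 m³/d.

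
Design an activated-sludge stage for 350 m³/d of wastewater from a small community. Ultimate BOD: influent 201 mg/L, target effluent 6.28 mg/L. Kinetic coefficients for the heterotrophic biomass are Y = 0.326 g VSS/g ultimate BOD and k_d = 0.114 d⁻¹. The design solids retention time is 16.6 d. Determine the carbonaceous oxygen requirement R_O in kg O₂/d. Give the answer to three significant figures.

R_O ≈ 57.2 kg O₂/d

The observed yield is Y_obs = Y/(1 + k_d·θ_c) = 0.326 / (1 + 0.114 × 16.6) = 0.326 / 2.892 = 0.1127 g VSS per g ultimate BOD removed.
ΔS = 201 − 6.28 = 194.7 mg/L, so the substrate removal rate is 350 × 194.7/1000 = 68.15 kg ultimate BOD/d.
Net sludge production P_X = 0.1127 × 68.15 = 7.681 kg VSS/d.
R_O = Q·ΔS − 1.42 P_X = 68.15 − 10.91 = 57.24 kg O₂/d.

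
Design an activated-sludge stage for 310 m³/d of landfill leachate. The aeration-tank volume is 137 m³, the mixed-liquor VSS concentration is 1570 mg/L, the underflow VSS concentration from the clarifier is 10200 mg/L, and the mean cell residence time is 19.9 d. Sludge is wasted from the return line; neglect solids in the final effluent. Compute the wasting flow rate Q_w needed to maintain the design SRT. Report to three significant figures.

Q_w ≈ 1.06 m³/d

Q_w = (V·X)/(θ_c X_r) = 137.0 × 1570 / (19.9 × 10200) = 1.060 m³/d.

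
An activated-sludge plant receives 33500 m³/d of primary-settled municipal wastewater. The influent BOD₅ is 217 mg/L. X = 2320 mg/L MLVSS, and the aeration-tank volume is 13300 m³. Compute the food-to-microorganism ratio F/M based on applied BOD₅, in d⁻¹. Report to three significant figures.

F/M = applied load / biomass = Q·S₀/(V·X) = 33500 × 217 / (13300 × 2320) = 0.2356 d⁻¹.

F/M ≈ 0.236 d⁻¹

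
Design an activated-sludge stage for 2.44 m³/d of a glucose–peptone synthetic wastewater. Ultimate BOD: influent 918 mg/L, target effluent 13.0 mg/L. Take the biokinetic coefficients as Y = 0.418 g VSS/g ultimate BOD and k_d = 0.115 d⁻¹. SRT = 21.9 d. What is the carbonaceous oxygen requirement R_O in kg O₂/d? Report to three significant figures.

R_O ≈ 1.84 kg O₂/d

Y_obs = Y / (1 + k_d θ_c) = 0.418 / (1 + 0.115 × 21.9) = 0.418 / 3.518 = 0.1188.
ΔS = 918 − 13.0 = 905.0 mg/L, so the substrate removal rate is 2.44 × 905.0/1000 = 2.208 kg ultimate BOD/d.
Biomass synthesised: P_X = Y_obs × 2.208 = 0.2623 kg VSS/d.
Carbonaceous O₂ demand = substrate oxidised − cell-mass equivalent = 2.208 − 1.42 × 0.2623 = 1.836 kg O₂/d.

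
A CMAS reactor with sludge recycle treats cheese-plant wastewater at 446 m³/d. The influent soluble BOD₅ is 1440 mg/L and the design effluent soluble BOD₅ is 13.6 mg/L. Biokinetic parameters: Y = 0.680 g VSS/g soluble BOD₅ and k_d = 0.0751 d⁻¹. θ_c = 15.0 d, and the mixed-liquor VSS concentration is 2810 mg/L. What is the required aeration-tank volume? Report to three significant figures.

Steady-state biomass mass balance: V·X·(1 + k_d·θ_c) = Y·Q·(S₀ − S)·θ_c, so V = 0.680 × 446 × (1440 − 13.6) × 15.0 / [2810 × (1 + 0.0751 × 15.0)] = 6.49×10^6 / 5975 = 1086 m³.

V ≈ 1090 m³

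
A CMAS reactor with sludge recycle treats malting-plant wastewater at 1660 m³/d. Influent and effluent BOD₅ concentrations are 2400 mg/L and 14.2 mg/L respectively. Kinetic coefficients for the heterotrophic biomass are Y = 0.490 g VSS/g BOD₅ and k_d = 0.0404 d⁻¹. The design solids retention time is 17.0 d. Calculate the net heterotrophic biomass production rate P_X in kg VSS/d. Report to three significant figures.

P_X ≈ 1150 kg VSS/d

Correct the yield for decay: Y_obs = Y/(1 + k_d θ_c) = 0.490 / (1 + 0.0404 × 17.0) = 0.490 / 1.687 = 0.2905.
Substrate removed = Q·(S₀ − S) = 1660 m³/d × (2400 − 14.2) g/m³ = 3.96×10^6 g/d = 3960 kg/d.
Net biomass production P_X = Y_obs × Q·(S₀ − S) = 0.2905 × 3960 = 1150 kg VSS/d.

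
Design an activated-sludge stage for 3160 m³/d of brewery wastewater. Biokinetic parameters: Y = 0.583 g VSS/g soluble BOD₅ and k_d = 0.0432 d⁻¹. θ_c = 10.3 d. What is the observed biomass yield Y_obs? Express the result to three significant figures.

The observed yield is Y_obs = Y/(1 + k_d·θ_c) = 0.583 / (1 + 0.0432 × 10.3) = 0.583 / 1.445 = 0.4035 g VSS per g soluble BOD₅ removed.

Y_obs ≈ 0.403 g VSS/g soluble BOD₅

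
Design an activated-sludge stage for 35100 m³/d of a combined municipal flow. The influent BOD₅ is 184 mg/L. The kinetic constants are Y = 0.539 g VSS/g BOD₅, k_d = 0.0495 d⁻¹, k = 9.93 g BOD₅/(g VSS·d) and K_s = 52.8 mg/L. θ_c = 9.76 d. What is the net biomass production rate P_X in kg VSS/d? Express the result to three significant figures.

Effluent substrate depends only on kinetics and SRT: S = K_s(1 + k_d θ_c) / [θ_c(Yk − k_d) − 1] = 52.8 × (1 + 0.0495 × 9.76) / [9.76 × (0.539 × 9.93 − 0.0495) − 1] = 78.31 / 50.76 = 1.543 mg/L.
Correct the yield for decay: Y_obs = Y/(1 + k_d θ_c) = 0.539 / (1 + 0.0495 × 9.76) = 0.539 / 1.483 = 0.3634.
Substrate removed = Q·(S₀ − S) = 35100 m³/d × (184 − 1.54) g/m³ = 6.4×10^6 g/d = 6404 kg/d.
P_X = Y_obs · Q(S₀ − S) = 0.3634 × 6404 = 2327 kg VSS/d.

P_X ≈ 2330 kg VSS/d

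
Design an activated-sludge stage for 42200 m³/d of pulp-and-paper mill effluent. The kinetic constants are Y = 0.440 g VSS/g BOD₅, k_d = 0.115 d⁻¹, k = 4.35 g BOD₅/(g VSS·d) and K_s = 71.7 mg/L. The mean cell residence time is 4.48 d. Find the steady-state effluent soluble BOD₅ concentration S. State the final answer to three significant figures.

For a completely mixed reactor with recycle the Lawrence–McCarty relation gives S = K_s·(1 + k_d·θ_c) / [θ_c·(Y·k − k_d) − 1] = 71.7 × (1 + 0.115 × 4.48) / [4.48 × (0.440 × 4.35 − 0.115) − 1] = 108.6 / 7.060 = 15.39 mg/L.

S ≈ 15.4 mg/L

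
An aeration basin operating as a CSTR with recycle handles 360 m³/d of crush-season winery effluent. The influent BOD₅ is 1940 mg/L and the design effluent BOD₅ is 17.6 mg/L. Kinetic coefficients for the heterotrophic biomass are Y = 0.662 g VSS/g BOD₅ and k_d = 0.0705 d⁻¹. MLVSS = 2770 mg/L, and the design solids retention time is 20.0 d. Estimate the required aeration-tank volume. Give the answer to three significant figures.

V ≈ 1370 m³

Rearranging the biomass balance for a CMAS with decay, V = Y·Q·ΔS·θ_c / [X·(1+k_d θ_c)] = 0.662 × 360 × (1940 − 17.6) × 20.0 / [2770 × (1 + 0.0705 × 20.0)] = 9.16×10^6 / 6676 = 1373 m³.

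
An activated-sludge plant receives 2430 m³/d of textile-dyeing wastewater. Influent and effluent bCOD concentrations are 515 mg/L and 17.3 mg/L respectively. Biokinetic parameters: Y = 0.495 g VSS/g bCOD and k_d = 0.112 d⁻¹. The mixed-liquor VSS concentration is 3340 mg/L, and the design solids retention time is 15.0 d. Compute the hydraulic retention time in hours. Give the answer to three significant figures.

τ ≈ 9.91 h

Rearranging the biomass balance for a CMAS with decay, V = Y·Q·ΔS·θ_c / [X·(1+k_d θ_c)] = 0.495 × 2430 × (515 − 17.3) × 15.0 / [3340 × (1 + 0.112 × 15.0)] = 8.98×10^6 / 8951 = 1003 m³.
τ = V/Q = 1003/2430 = 0.4128 d, or 9.908 h.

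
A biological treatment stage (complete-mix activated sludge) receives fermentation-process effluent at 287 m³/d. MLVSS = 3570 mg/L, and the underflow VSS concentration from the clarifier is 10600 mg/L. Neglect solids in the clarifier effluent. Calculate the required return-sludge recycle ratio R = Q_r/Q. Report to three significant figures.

Mass balance around the secondary clarifier (neglecting effluent solids): R = X / (X_r − X) = 3570 / (10600 − 3570) = 0.5078.

R ≈ 0.508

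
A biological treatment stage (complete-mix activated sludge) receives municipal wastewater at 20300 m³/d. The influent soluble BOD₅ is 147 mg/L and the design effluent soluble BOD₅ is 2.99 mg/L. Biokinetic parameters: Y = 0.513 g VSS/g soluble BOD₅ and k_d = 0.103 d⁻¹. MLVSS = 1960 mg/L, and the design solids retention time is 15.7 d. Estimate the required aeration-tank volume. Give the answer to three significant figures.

V ≈ 4590 m³

Rearranging the biomass balance for a CMAS with decay, V = Y·Q·ΔS·θ_c / [X·(1+k_d θ_c)] = 0.513 × 20300 × (147 − 2.99) × 15.7 / [1960 × (1 + 0.103 × 15.7)] = 2.35×10^7 / 5130 = 4590 m³.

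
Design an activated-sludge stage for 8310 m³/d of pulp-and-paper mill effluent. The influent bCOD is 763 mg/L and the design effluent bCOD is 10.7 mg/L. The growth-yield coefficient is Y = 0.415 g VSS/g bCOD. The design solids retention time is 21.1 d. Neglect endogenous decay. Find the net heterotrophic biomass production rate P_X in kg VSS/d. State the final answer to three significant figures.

Since k_d ≈ 0, Y_obs = Y = 0.415 g VSS/g bCOD.
ΔS = 763 − 10.7 = 752.3 mg/L, so the substrate removal rate is 8310 × 752.3/1000 = 6252 kg bCOD/d.
So the net sludge growth is P_X = 0.4150 × 6252 = 2594 kg VSS/d.

P_X ≈ 2590 kg VSS/d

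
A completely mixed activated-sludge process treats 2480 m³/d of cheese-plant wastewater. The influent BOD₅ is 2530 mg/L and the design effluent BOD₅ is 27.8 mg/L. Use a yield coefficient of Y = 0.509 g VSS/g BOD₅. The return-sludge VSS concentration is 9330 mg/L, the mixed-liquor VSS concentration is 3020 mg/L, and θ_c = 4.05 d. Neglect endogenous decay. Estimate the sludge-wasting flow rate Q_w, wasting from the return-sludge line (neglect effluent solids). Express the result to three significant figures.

Q_w ≈ 339 m³/d

With k_d = 0 the design equation reduces to V = Y Q (S₀−S) θ_c / X = 0.509 × 2480 × (2530 − 27.8) × 4.05 / 3020 = 4236 m³.
θ_c = V·X/(Q_w·X_r) when wasting from the recycle, so Q_w = V·X/(θ_c·X_r) = 4236 × 3020 / (4.05 × 9330) = 338.5 m³/d.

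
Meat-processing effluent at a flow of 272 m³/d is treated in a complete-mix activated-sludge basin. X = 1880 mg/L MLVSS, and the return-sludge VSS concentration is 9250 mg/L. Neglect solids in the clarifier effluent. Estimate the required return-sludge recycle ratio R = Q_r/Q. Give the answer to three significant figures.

R = Q_r/Q = X/(X_r − X) = 1880 / (9250 − 1880) = 0.2551.

R ≈ 0.255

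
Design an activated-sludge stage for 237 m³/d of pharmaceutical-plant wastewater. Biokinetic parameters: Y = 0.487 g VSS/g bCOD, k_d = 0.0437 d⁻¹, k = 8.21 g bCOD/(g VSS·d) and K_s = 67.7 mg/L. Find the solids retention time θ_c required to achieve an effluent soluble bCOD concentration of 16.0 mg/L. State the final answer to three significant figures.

θ_c ≈ 1.39 d

From 1/θ_c = Y·k·S/(K_s + S) − k_d: Y·k·S/(K_s+S) = 0.487 × 8.21 × 16.0 / (67.7 + 16.0) = 0.7643 d⁻¹.
Then 1/θ_c = μ − k_d = 0.7643 − 0.0437 = 0.7206 d⁻¹, giving θ_c = 1.388 d.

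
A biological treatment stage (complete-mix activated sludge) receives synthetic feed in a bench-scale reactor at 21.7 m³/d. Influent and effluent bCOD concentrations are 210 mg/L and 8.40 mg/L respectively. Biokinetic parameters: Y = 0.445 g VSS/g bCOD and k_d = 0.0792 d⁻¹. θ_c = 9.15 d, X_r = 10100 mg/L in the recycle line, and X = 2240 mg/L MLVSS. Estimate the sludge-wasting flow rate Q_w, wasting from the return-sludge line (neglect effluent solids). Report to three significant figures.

Rearranging the biomass balance for a CMAS with decay, V = Y·Q·ΔS·θ_c / [X·(1+k_d θ_c)] = 0.445 × 21.7 × (210 − 8.40) × 9.15 / [2240 × (1 + 0.0792 × 9.15)] = 1.78×10^4 / 3863 = 4.611 m³.
Wasting from the return line (neglecting effluent solids): Q_w = V·X / (θ_c·X_r) = 4.611 × 2240 / (9.15 × 10100) = 0.1118 m³/d.

Q_w ≈ 0.112 m³/d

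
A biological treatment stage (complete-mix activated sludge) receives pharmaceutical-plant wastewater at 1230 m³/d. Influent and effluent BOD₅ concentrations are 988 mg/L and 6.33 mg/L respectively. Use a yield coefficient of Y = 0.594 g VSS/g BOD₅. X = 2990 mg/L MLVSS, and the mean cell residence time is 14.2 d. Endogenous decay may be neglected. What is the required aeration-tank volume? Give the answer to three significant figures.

V·X = Y·Q·ΔS·θ_c gives V = 0.594 × 1230 × (988 − 6.33) × 14.2 / 2990 = 3406 m³.

V ≈ 3410 m³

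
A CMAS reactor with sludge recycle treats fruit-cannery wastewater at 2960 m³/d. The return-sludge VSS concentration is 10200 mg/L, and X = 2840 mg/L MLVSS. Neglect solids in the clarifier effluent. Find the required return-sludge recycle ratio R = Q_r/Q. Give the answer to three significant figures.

R ≈ 0.386

Mass balance around the secondary clarifier (neglecting effluent solids): R = X / (X_r − X) = 2840 / (10200 − 2840) = 0.3859.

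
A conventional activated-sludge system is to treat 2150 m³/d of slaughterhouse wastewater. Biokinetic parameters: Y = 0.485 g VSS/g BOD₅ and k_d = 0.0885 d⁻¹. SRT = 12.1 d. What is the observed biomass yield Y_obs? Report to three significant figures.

Y_obs ≈ 0.234 g VSS/g BOD₅

Observed yield with endogenous decay: Y_obs = Y / (1 + k_d·θ_c) = 0.485 / (1 + 0.0885 × 12.1) = 0.485 / 2.071 = 0.2342 g VSS/g BOD₅.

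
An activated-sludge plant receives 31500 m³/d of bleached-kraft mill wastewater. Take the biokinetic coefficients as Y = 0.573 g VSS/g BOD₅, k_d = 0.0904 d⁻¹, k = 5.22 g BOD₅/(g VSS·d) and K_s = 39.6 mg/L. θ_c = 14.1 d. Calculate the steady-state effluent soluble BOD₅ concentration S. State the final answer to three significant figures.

S ≈ 2.26 mg/L

Effluent substrate depends only on kinetics and SRT: S = K_s(1 + k_d θ_c) / [θ_c(Yk − k_d) − 1] = 39.6 × (1 + 0.0904 × 14.1) / [14.1 × (0.573 × 5.22 − 0.0904) − 1] = 90.08 / 39.90 = 2.258 mg/L.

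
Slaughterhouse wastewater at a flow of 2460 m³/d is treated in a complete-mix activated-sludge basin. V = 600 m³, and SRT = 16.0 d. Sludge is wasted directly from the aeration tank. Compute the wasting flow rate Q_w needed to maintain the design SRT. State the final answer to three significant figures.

Q_w ≈ 37.5 m³/d

Wasting from the aeration tank: Q_w = V / θ_c = 600.0 / 16.0 = 37.50 m³/d.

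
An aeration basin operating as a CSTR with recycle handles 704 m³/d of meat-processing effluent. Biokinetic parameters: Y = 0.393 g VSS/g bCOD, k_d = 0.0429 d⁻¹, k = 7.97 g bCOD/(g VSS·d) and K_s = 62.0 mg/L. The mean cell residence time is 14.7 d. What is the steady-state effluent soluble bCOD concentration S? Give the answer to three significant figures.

For a completely mixed reactor with recycle the Lawrence–McCarty relation gives S = K_s·(1 + k_d·θ_c) / [θ_c·(Y·k − k_d) − 1] = 62.0 × (1 + 0.0429 × 14.7) / [14.7 × (0.393 × 7.97 − 0.0429) − 1] = 101.1 / 44.41 = 2.276 mg/L.

S ≈ 2.28 mg/L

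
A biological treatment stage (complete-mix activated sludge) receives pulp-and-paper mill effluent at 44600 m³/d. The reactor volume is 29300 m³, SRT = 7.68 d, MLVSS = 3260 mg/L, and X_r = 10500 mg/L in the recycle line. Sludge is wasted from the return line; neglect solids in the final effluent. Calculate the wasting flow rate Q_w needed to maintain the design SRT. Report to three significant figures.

Q_w ≈ 1180 m³/d

Wasting from the return line (neglecting effluent solids): Q_w = V·X / (θ_c·X_r) = 29300 × 3260 / (7.68 × 10500) = 1184 m³/d.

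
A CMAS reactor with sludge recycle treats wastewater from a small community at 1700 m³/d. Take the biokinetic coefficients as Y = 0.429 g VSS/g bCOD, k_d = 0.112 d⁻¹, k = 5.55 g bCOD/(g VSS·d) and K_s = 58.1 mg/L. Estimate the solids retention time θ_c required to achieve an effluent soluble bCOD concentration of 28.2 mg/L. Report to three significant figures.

From 1/θ_c = Y·k·S/(K_s + S) − k_d: Y·k·S/(K_s+S) = 0.429 × 5.55 × 28.2 / (58.1 + 28.2) = 0.7780 d⁻¹.
Then 1/θ_c = μ − k_d = 0.7780 − 0.112 = 0.6660 d⁻¹, giving θ_c = 1.501 d.

θ_c ≈ 1.50 d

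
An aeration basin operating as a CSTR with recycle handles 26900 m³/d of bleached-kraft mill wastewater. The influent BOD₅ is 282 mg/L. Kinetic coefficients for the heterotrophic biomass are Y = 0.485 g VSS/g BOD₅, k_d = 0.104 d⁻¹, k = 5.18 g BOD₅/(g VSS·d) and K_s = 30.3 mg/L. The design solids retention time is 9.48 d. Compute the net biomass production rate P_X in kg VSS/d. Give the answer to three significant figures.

P_X ≈ 1830 kg VSS/d

From the Monod/SRT balance for a CMAS, S = K_s·(1+k_d θ_c)/[θ_c·(Y k − k_d) − 1] = 30.3 × (1 + 0.104 × 9.48) / [9.48 × (0.485 × 5.18 − 0.104) − 1] = 60.17 / 21.83 = 2.756 mg/L.
Correct the yield for decay: Y_obs = Y/(1 + k_d θ_c) = 0.485 / (1 + 0.104 × 9.48) = 0.485 / 1.986 = 0.2442.
Q·(S₀ − S) = 26900 × (282 − 2.76) × 10⁻³ = 7512 kg/d removed.
Biomass produced: P_X = Y_obs·Q·ΔS = 0.2442 × 7512 ≈ 1834 kg VSS/d.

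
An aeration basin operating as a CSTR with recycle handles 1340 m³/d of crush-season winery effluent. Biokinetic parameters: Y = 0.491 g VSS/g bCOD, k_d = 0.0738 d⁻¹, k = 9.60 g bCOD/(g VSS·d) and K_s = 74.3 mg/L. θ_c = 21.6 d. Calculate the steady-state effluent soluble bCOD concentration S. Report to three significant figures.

S ≈ 1.94 mg/L

For a completely mixed reactor with recycle the Lawrence–McCarty relation gives S = K_s·(1 + k_d·θ_c) / [θ_c·(Y·k − k_d) − 1] = 74.3 × (1 + 0.0738 × 21.6) / [21.6 × (0.491 × 9.60 − 0.0738) − 1] = 192.7 / 99.22 = 1.943 mg/L.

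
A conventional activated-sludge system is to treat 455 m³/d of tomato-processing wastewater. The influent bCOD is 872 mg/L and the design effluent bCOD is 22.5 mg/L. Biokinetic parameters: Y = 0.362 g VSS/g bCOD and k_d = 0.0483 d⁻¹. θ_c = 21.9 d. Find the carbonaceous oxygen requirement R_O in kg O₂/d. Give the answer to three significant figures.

The observed yield is Y_obs = Y/(1 + k_d·θ_c) = 0.362 / (1 + 0.0483 × 21.9) = 0.362 / 2.058 = 0.1759 g VSS per g bCOD removed.
Substrate removed = Q·(S₀ − S) = 455 m³/d × (872 − 22.5) g/m³ = 3.87×10^5 g/d = 386.5 kg/d.
P_X = Y_obs·Q·(S₀ − S) = 0.1759 × 386.5 = 68.00 kg VSS/d.
Carbonaceous O₂ demand = substrate oxidised − cell-mass equivalent = 386.5 − 1.42 × 68.00 = 290.0 kg O₂/d.

R_O ≈ 290 kg O₂/d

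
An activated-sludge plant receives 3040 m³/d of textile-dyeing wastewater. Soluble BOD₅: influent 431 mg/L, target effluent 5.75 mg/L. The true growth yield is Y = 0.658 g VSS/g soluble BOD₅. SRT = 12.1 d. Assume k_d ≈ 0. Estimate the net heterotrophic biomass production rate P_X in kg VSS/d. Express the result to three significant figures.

P_X ≈ 851 kg VSS/d

Since k_d ≈ 0, Y_obs = Y = 0.658 g VSS/g soluble BOD₅.
ΔS = 431 − 5.75 = 425.2 mg/L, so the substrate removal rate is 3040 × 425.2/1000 = 1293 kg soluble BOD₅/d.
Net biomass production P_X = Y_obs × Q·(S₀ − S) = 0.6580 × 1293 = 850.6 kg VSS/d.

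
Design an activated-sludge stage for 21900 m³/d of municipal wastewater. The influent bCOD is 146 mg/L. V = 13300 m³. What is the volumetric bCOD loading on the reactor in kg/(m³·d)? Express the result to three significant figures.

L_v ≈ 0.240 kg bCOD/(m³·d)

Applied bCOD load per unit volume = Q·S₀/V = (21900 × 146/1000)/13300 = 0.2404 kg bCOD·m⁻³·d⁻¹.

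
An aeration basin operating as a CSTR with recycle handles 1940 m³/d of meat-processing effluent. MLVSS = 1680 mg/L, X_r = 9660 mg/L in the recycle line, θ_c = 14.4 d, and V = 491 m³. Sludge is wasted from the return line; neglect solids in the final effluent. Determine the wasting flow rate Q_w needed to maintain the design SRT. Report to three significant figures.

Q_w ≈ 5.93 m³/d

Wasting from the return line (neglecting effluent solids): Q_w = V·X / (θ_c·X_r) = 491.0 × 1680 / (14.4 × 9660) = 5.930 m³/d.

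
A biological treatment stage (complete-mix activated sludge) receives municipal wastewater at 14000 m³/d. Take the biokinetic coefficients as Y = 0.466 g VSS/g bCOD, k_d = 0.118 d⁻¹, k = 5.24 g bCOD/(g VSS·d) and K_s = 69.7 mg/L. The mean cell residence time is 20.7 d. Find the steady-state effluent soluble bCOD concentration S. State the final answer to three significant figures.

S ≈ 5.09 mg/L

For a completely mixed reactor with recycle the Lawrence–McCarty relation gives S = K_s·(1 + k_d·θ_c) / [θ_c·(Y·k − k_d) − 1] = 69.7 × (1 + 0.118 × 20.7) / [20.7 × (0.466 × 5.24 − 0.118) − 1] = 239.9 / 47.10 = 5.094 mg/L.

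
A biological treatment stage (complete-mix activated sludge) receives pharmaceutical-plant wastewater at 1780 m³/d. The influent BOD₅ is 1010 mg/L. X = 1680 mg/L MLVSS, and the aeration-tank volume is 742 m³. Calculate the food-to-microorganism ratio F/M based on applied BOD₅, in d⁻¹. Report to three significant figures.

Food-to-microorganism ratio F/M = Q S₀ / (V X) = 1780 × 1010 / (742.0 × 1680) = 1.442 d⁻¹.

F/M ≈ 1.44 d⁻¹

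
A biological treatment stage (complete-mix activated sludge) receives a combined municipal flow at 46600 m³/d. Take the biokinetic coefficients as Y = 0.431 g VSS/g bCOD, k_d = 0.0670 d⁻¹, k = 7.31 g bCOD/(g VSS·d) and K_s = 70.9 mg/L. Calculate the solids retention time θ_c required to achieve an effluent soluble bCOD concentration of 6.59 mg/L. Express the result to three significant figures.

Specific growth rate at S = 6.59 mg/L: μ = YkS/(K_s+S) = 0.431·7.31·6.59/(70.9+6.59) = 0.2679 d⁻¹.
1/θ_c = 0.2679 − 0.0670 = 0.2009 d⁻¹, so θ_c = 4.977 d.

θ_c ≈ 4.98 d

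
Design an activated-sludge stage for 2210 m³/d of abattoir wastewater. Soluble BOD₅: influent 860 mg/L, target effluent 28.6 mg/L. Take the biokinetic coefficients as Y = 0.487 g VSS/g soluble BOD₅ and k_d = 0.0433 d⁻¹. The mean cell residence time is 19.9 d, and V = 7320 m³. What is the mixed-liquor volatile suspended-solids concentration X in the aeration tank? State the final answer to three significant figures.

X ≈ 1310 mg/L

Solving the biomass balance for X: X = Y Q (S₀−S) θ_c / [V (1+k_d θ_c)] = 0.487 × 2210 × (860 − 28.6) × 19.9 / [7320 × (1 + 0.0433 × 19.9)] = 1307 mg/L.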